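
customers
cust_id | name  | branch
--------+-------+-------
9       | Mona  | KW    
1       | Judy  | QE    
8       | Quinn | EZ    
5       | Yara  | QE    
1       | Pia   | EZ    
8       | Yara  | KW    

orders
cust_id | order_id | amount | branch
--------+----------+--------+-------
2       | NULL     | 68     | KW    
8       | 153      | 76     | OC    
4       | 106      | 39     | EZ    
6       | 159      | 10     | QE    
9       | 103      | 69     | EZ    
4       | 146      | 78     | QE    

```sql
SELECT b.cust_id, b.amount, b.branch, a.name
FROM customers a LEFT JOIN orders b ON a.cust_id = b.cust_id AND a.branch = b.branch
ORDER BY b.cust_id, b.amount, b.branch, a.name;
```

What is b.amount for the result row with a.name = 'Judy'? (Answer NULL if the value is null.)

LEFT JOIN keeps every row from `customers`; unmatched rows get NULL for `orders`'s columns.
Matching on a.cust_id = b.cust_id AND a.branch = b.branch.
- a[0] cust_id=9, branch=KW → no match; kept with NULLs on the b side.
- a[1] cust_id=1, branch=QE → no match; kept with NULLs on the b side.
- a[2] cust_id=8, branch=EZ → no match; kept with NULLs on the b side.
- a[3] cust_id=5, branch=QE → no match; kept with NULLs on the b side.
- a[4] cust_id=1, branch=EZ → no match; kept with NULLs on the b side.
- a[5] cust_id=8, branch=KW → no match; kept with NULLs on the b side.

NULL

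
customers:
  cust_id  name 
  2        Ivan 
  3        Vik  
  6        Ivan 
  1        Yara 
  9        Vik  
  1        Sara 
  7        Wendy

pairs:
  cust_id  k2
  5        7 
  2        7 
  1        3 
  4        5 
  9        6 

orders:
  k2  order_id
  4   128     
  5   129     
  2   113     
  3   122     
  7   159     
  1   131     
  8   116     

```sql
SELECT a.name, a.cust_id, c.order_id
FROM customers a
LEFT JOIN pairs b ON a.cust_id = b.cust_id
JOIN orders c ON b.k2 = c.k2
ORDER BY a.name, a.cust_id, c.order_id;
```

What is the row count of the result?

Step 1 — a LEFT JOIN b on cust_id → 7 row(s).
Then INNER JOIN `orders c` on k2: keep only rows whose b.k2 appears in c.
Result: 3 row(s).

3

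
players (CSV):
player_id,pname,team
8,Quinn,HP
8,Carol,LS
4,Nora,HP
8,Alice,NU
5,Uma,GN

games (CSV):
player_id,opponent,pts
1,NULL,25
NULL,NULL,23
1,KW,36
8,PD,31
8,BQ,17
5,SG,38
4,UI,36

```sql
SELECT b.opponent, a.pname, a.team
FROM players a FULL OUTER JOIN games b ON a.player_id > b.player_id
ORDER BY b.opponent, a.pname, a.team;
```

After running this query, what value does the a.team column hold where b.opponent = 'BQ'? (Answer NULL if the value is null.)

NULL

FULL OUTER JOIN keeps every row from both sides; unmatched rows get NULL for the other side's columns.
Matching on a.player_id > b.player_id. A NULL in a compared column never satisfies the condition.
- a[0] player_id=8 → 4 match(es) in b → 4 row(s).
- a[1] player_id=8 → 4 match(es) in b → 4 row(s).
- a[2] player_id=4 → 2 match(es) in b → 2 row(s).
- a[3] player_id=8 → 4 match(es) in b → 4 row(s).
- a[4] player_id=5 → 3 match(es) in b → 3 row(s).
- 3 row(s) from b found no a partner → padded with NULL.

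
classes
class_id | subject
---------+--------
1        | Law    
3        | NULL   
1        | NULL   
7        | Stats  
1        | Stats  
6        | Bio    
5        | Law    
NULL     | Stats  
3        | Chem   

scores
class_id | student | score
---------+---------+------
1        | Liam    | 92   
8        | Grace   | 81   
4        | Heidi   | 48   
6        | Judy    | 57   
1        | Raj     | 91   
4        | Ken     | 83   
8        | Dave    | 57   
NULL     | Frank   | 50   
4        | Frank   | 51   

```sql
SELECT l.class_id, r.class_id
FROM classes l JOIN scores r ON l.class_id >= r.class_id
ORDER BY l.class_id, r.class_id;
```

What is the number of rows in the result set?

INNER JOIN keeps only pairs where the ON condition holds.
Matching on l.class_id >= r.class_id. A NULL in a compared column never satisfies the condition.
- l (class_id=1) pairs with 2 row(s) of r.
- l (class_id=3) pairs with 2 row(s) of r.
- l (class_id=1) pairs with 2 row(s) of r.
- l (class_id=7) pairs with 6 row(s) of r.
- l (class_id=1) pairs with 2 row(s) of r.
- l (class_id=6) pairs with 6 row(s) of r.
- l (class_id=5) pairs with 5 row(s) of r.
- l (class_id=NULL) has no partner → excluded.
- l (class_id=3) pairs with 2 row(s) of r.
Total: 27 rows.

27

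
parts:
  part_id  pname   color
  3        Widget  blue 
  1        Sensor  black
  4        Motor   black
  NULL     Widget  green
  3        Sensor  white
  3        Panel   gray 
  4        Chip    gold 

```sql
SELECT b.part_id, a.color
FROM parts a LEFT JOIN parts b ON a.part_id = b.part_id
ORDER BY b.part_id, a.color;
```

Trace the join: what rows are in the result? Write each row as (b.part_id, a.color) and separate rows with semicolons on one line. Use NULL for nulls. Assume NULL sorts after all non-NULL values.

LEFT JOIN keeps every row from `parts a`; unmatched rows get NULL for `parts b`'s columns.
Matching on a.part_id = b.part_id. A NULL in a compared column never satisfies the condition.
- part_id=3: 3 matching b row(s), so 3 row(s) emitted.
- part_id=1: 1 matching b row(s), so 1 row(s) emitted.
- part_id=4: 2 matching b row(s), so 2 row(s) emitted.
- part_id=NULL: no b row matches, row kept with b columns NULL.
- part_id=3: 3 matching b row(s), so 3 row(s) emitted.
- part_id=3: 3 matching b row(s), so 3 row(s) emitted.
- part_id=4: 2 matching b row(s), so 2 row(s) emitted.

(1, black); (3, blue); (3, blue); (3, blue); (3, gray); (3, gray); (3, gray); (3, white); (3, white); (3, white); (4, black); (4, black); (4, gold); (4, gold); (NULL, green)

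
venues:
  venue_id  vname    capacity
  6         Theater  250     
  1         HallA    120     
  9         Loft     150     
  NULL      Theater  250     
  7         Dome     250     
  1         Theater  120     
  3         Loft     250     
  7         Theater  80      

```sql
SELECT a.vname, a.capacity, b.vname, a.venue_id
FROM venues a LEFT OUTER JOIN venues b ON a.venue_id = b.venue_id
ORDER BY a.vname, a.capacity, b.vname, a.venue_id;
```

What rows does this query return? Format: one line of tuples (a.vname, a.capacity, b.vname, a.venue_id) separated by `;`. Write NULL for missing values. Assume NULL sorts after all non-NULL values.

(Dome, 250, Dome, 7); (Dome, 250, Theater, 7); (HallA, 120, HallA, 1); (HallA, 120, Theater, 1); (Loft, 150, Loft, 9); (Loft, 250, Loft, 3); (Theater, 80, Dome, 7); (Theater, 80, Theater, 7); (Theater, 120, HallA, 1); (Theater, 120, Theater, 1); (Theater, 250, Theater, 6); (Theater, 250, NULL, NULL)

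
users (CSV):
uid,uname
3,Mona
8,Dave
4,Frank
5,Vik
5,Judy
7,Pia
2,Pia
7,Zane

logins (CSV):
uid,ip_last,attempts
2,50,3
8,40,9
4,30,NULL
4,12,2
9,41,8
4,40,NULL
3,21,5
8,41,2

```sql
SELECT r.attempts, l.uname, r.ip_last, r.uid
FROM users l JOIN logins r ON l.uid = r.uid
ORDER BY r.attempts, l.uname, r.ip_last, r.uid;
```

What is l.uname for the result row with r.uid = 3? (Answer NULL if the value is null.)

Mona

INNER JOIN keeps only pairs where the ON condition holds.
Matching on l.uid = r.uid.
Matched pairs: 7.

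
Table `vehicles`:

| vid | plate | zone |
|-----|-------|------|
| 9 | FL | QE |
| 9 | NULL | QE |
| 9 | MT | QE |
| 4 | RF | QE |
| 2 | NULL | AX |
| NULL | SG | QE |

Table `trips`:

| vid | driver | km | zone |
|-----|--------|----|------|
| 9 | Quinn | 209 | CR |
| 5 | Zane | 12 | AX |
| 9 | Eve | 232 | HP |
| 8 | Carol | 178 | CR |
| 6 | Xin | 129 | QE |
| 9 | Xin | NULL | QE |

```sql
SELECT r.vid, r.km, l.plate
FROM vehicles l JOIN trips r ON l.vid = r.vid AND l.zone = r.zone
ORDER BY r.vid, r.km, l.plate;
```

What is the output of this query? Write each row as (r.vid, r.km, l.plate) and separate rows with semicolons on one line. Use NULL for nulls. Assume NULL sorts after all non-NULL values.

(9, NULL, FL); (9, NULL, MT); (9, NULL, NULL)

INNER JOIN keeps only pairs where the ON condition holds.
Matching on l.vid = r.vid AND l.zone = r.zone. A NULL in a compared column never satisfies the condition.
Matched pairs: 3.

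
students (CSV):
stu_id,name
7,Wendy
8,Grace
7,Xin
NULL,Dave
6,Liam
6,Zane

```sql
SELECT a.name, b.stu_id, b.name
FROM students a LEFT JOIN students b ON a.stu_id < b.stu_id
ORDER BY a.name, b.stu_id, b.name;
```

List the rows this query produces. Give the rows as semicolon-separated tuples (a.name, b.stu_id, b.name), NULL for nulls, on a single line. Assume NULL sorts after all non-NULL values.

(Dave, NULL, NULL); (Grace, NULL, NULL); (Liam, 7, Wendy); (Liam, 7, Xin); (Liam, 8, Grace); (Wendy, 8, Grace); (Xin, 8, Grace); (Zane, 7, Wendy); (Zane, 7, Xin); (Zane, 8, Grace)

LEFT JOIN keeps every row from `students a`; unmatched rows get NULL for `students b`'s columns.
Matching on a.stu_id < b.stu_id. A NULL in a compared column never satisfies the condition.
Matched pairs: 8; unmatched a rows kept: 2.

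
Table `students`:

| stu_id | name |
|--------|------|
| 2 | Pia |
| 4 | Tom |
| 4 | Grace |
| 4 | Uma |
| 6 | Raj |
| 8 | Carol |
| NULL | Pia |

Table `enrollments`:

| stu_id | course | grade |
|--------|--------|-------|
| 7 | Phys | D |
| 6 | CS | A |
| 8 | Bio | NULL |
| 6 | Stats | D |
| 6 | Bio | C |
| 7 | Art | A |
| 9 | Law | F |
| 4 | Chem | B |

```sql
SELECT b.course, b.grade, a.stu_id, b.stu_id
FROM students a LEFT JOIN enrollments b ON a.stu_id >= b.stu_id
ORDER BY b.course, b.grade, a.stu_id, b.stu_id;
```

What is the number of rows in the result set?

16

LEFT JOIN keeps every row from `students`; unmatched rows get NULL for `enrollments`'s columns.
Matching on a.stu_id >= b.stu_id. A NULL in a compared column never satisfies the condition.
- stu_id=2: no b row matches, row kept with b columns NULL.
- stu_id=4: 1 matching b row(s), so 1 row(s) emitted.
- stu_id=4: 1 matching b row(s), so 1 row(s) emitted.
- stu_id=4: 1 matching b row(s), so 1 row(s) emitted.
- stu_id=6: 4 matching b row(s), so 4 row(s) emitted.
- stu_id=8: 7 matching b row(s), so 7 row(s) emitted.
- stu_id=NULL: no b row matches, row kept with b columns NULL.
Total: 14 matched + 2 padded = 16 rows.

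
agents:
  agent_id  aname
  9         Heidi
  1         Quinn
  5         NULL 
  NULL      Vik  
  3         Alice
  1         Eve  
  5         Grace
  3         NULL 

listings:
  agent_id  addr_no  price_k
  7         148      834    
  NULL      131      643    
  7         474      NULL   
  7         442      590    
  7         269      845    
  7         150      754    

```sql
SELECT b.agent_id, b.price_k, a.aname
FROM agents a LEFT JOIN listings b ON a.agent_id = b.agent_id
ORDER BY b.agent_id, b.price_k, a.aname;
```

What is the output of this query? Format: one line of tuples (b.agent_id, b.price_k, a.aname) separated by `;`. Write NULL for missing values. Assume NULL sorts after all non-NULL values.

LEFT JOIN keeps every row from `agents`; unmatched rows get NULL for `listings`'s columns.
Matching on a.agent_id = b.agent_id. A NULL in a compared column never satisfies the condition.
- agent_id=9: no b row matches, row kept with b columns NULL.
- agent_id=1: no b row matches, row kept with b columns NULL.
- agent_id=5: no b row matches, row kept with b columns NULL.
- agent_id=NULL: no b row matches, row kept with b columns NULL.
- agent_id=3: no b row matches, row kept with b columns NULL.
- agent_id=1: no b row matches, row kept with b columns NULL.
- agent_id=5: no b row matches, row kept with b columns NULL.
- agent_id=3: no b row matches, row kept with b columns NULL.
After projecting and ordering:
b.agent_id | b.price_k | a.aname
NULL | NULL | Alice
NULL | NULL | Eve
NULL | NULL | Grace
NULL | NULL | Heidi
NULL | NULL | Quinn
NULL | NULL | Vik
NULL | NULL | NULL
NULL | NULL | NULL

(NULL, NULL, Alice); (NULL, NULL, Eve); (NULL, NULL, Grace); (NULL, NULL, Heidi); (NULL, NULL, Quinn); (NULL, NULL, Vik); (NULL, NULL, NULL); (NULL, NULL, NULL)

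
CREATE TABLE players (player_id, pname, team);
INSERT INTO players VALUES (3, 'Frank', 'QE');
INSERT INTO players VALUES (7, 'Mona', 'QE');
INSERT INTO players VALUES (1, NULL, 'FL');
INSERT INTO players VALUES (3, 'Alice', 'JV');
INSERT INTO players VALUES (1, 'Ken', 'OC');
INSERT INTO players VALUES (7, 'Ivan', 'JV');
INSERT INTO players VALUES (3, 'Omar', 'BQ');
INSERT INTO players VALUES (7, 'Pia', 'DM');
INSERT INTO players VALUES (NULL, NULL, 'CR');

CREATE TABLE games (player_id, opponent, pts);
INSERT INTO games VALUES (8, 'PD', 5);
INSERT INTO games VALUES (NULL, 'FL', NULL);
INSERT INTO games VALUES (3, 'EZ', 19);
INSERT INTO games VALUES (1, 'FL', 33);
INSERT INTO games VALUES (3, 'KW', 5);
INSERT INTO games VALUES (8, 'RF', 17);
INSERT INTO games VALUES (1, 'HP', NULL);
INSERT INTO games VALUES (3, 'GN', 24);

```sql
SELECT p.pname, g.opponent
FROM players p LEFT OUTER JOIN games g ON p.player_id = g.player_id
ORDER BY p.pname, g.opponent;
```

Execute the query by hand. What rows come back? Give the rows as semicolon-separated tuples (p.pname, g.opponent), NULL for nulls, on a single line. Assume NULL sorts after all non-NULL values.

LEFT JOIN keeps every row from `players`; unmatched rows get NULL for `games`'s columns.
Matching on p.player_id = g.player_id. A NULL in a compared column never satisfies the condition.
- p (player_id=3) pairs with 3 row(s) of g.
- p (player_id=7) has no partner → padded with NULL.
- p (player_id=1) pairs with 2 row(s) of g.
- p (player_id=3) pairs with 3 row(s) of g.
- p (player_id=1) pairs with 2 row(s) of g.
- p (player_id=7) has no partner → padded with NULL.
- p (player_id=3) pairs with 3 row(s) of g.
- p (player_id=7) has no partner → padded with NULL.
- p (player_id=NULL) has no partner → padded with NULL.

(Alice, EZ); (Alice, GN); (Alice, KW); (Frank, EZ); (Frank, GN); (Frank, KW); (Ivan, NULL); (Ken, FL); (Ken, HP); (Mona, NULL); (Omar, EZ); (Omar, GN); (Omar, KW); (Pia, NULL); (NULL, FL); (NULL, HP); (NULL, NULL)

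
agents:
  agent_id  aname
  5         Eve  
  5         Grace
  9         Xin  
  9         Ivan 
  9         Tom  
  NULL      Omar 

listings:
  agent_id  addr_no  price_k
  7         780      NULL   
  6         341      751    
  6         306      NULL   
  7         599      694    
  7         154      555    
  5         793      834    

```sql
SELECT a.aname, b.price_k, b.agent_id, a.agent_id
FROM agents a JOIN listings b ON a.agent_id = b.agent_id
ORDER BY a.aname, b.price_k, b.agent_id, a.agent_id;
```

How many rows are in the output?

2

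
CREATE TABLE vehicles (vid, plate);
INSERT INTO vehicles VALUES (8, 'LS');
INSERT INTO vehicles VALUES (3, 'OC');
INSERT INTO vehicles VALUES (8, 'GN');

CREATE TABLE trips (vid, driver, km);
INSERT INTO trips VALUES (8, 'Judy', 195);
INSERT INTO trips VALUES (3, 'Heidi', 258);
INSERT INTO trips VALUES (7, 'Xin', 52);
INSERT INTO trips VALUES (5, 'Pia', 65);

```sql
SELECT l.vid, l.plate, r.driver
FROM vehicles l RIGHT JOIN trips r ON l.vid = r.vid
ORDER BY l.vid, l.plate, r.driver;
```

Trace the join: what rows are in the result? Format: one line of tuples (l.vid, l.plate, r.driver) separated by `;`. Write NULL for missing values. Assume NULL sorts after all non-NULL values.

(3, OC, Heidi); (8, GN, Judy); (8, LS, Judy); (NULL, NULL, Pia); (NULL, NULL, Xin)

RIGHT JOIN keeps every row from `trips`; unmatched rows get NULL for `vehicles`'s columns.
Matching on l.vid = r.vid.
- l[0] vid=8 → 1 match(es) in r → 1 row(s).
- l[1] vid=3 → 1 match(es) in r → 1 row(s).
- l[2] vid=8 → 1 match(es) in r → 1 row(s).
- plus 2 unmatched r row(s), each kept with NULL l columns.
After projecting and ordering:
l.vid | l.plate | r.driver
3 | OC | Heidi
8 | GN | Judy
8 | LS | Judy
NULL | NULL | Pia
NULL | NULL | Xin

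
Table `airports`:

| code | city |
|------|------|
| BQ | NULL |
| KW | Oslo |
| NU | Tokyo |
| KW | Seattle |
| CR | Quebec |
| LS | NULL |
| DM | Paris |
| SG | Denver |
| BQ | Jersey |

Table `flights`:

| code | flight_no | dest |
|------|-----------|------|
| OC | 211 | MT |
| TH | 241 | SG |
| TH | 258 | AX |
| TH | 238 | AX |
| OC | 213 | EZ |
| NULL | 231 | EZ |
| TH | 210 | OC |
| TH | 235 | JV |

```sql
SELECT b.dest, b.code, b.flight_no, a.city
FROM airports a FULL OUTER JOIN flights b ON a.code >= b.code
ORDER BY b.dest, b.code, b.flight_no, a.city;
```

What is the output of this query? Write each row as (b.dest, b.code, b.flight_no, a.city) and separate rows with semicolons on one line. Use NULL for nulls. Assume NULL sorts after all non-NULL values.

(AX, TH, 238, NULL); (AX, TH, 258, NULL); (EZ, OC, 213, Denver); (EZ, NULL, 231, NULL); (JV, TH, 235, NULL); (MT, OC, 211, Denver); (OC, TH, 210, NULL); (SG, TH, 241, NULL); (NULL, NULL, NULL, Jersey); (NULL, NULL, NULL, Oslo); (NULL, NULL, NULL, Paris); (NULL, NULL, NULL, Quebec); (NULL, NULL, NULL, Seattle); (NULL, NULL, NULL, Tokyo); (NULL, NULL, NULL, NULL); (NULL, NULL, NULL, NULL)

FULL OUTER JOIN keeps every row from both sides; unmatched rows get NULL for the other side's columns.
Matching on a.code >= b.code. A NULL in a compared column never satisfies the condition.
Matched pairs: 2; unmatched a rows kept: 8; unmatched b rows kept: 6.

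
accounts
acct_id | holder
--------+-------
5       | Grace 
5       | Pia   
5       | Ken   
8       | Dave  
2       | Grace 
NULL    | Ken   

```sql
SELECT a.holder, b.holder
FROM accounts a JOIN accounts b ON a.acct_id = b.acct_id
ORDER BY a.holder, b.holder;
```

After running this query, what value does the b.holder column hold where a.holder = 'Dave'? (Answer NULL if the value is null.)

Dave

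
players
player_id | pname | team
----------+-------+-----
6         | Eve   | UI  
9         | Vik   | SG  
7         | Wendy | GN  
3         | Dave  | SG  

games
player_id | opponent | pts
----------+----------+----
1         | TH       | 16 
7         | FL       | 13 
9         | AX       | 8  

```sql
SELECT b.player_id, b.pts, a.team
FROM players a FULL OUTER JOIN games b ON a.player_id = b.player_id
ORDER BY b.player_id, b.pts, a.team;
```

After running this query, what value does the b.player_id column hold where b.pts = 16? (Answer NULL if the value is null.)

1

FULL OUTER JOIN keeps every row from both sides; unmatched rows get NULL for the other side's columns.
Matching on a.player_id = b.player_id.
Matched pairs: 2; unmatched a rows kept: 2; unmatched b rows kept: 1.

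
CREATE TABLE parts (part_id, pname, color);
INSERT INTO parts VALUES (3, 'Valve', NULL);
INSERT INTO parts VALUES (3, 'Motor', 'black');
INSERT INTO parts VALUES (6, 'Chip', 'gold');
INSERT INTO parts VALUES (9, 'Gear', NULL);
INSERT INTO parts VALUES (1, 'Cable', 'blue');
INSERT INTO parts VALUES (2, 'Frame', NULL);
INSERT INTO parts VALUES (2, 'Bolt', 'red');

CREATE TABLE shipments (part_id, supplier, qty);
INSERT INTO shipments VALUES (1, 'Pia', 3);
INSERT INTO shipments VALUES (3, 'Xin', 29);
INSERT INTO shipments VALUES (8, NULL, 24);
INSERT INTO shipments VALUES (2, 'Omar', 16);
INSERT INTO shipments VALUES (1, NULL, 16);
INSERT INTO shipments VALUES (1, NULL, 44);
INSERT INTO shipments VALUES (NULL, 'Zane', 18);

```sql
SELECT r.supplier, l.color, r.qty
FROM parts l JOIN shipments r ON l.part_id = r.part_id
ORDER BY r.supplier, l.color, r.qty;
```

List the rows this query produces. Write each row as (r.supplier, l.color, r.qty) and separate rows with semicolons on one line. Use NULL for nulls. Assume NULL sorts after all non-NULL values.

INNER JOIN keeps only pairs where the ON condition holds.
Matching on l.part_id = r.part_id. A NULL in a compared column never satisfies the condition.
- part_id=3: 1 matching r row(s), so 1 row(s) emitted.
- part_id=3: 1 matching r row(s), so 1 row(s) emitted.
- part_id=6: no matching r row, dropped.
- part_id=9: no matching r row, dropped.
- part_id=1: 3 matching r row(s), so 3 row(s) emitted.
- part_id=2: 1 matching r row(s), so 1 row(s) emitted.
- part_id=2: 1 matching r row(s), so 1 row(s) emitted.
After projecting and ordering:
r.supplier | l.color | r.qty
Omar | red | 16
Omar | NULL | 16
Pia | blue | 3
Xin | black | 29
Xin | NULL | 29
NULL | blue | 16
NULL | blue | 44

(Omar, red, 16); (Omar, NULL, 16); (Pia, blue, 3); (Xin, black, 29); (Xin, NULL, 29); (NULL, blue, 16); (NULL, blue, 44)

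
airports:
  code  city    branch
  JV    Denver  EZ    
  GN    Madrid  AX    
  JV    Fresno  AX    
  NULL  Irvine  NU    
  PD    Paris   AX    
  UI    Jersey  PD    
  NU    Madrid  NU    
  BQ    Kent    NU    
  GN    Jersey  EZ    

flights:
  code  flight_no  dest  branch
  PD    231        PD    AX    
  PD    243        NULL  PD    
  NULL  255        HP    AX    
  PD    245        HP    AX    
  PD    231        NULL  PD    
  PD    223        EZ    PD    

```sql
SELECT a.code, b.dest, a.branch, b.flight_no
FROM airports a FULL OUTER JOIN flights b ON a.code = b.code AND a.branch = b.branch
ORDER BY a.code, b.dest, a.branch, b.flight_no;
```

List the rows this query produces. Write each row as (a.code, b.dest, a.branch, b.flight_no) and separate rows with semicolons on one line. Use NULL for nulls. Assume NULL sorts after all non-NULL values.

FULL OUTER JOIN keeps every row from both sides; unmatched rows get NULL for the other side's columns.
Matching on a.code = b.code AND a.branch = b.branch. A NULL in a compared column never satisfies the condition.
Matched pairs: 2; unmatched a rows kept: 8; unmatched b rows kept: 4.

(BQ, NULL, NU, NULL); (GN, NULL, AX, NULL); (GN, NULL, EZ, NULL); (JV, NULL, AX, NULL); (JV, NULL, EZ, NULL); (NU, NULL, NU, NULL); (PD, HP, AX, 245); (PD, PD, AX, 231); (UI, NULL, PD, NULL); (NULL, EZ, NULL, 223); (NULL, HP, NULL, 255); (NULL, NULL, NU, NULL); (NULL, NULL, NULL, 231); (NULL, NULL, NULL, 243)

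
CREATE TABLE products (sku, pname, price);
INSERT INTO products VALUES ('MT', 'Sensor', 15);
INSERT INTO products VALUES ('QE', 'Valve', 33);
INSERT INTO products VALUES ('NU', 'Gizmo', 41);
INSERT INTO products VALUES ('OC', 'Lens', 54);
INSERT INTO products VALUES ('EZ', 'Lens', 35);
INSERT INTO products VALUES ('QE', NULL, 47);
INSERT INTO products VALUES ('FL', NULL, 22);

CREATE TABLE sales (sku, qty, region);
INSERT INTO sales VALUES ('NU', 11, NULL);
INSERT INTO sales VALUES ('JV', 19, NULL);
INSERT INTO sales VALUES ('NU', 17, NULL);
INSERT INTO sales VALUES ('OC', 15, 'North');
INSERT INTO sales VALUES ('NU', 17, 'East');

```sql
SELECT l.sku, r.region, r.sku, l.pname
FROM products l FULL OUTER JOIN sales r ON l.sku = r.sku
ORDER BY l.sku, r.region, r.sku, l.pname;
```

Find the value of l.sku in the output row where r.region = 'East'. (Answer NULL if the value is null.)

FULL OUTER JOIN keeps every row from both sides; unmatched rows get NULL for the other side's columns.
Matching on l.sku = r.sku.
Matched pairs: 4; unmatched l rows kept: 5; unmatched r rows kept: 1.

NU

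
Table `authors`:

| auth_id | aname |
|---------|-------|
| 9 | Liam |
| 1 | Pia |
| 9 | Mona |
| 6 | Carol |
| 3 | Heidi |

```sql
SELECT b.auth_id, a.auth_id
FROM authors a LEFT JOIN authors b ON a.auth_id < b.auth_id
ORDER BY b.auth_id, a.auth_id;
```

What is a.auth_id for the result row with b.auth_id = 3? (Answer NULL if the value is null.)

1

LEFT JOIN keeps every row from `authors a`; unmatched rows get NULL for `authors b`'s columns.
Matching on a.auth_id < b.auth_id.
- a (auth_id=9) has no partner → padded with NULL.
- a (auth_id=1) pairs with 4 row(s) of b.
- a (auth_id=9) has no partner → padded with NULL.
- a (auth_id=6) pairs with 2 row(s) of b.
- a (auth_id=3) pairs with 3 row(s) of b.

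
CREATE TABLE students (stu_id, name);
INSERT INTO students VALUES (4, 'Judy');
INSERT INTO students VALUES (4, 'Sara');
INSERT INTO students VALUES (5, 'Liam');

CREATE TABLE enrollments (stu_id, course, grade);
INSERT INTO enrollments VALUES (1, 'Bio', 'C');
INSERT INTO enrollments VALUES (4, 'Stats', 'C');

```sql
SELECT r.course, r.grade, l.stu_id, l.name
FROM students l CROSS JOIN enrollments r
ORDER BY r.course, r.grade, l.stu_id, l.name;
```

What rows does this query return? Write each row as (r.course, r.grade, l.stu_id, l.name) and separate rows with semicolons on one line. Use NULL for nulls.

CROSS JOIN pairs every row of `students` with every row of `enrollments`: 3 × 2 = 6 rows.

(Bio, C, 4, Judy); (Bio, C, 4, Sara); (Bio, C, 5, Liam); (Stats, C, 4, Judy); (Stats, C, 4, Sara); (Stats, C, 5, Liam)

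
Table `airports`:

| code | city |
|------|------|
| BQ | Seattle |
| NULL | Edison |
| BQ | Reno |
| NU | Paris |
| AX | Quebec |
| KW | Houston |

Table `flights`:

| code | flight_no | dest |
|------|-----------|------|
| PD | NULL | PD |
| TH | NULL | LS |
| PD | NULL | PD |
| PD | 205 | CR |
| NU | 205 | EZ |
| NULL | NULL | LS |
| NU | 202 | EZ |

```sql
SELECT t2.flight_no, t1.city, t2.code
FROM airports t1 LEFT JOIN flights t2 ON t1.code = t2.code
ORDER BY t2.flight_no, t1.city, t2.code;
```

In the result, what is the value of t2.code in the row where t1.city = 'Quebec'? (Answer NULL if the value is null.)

NULL

LEFT JOIN keeps every row from `airports`; unmatched rows get NULL for `flights`'s columns.
Matching on t1.code = t2.code. A NULL in a compared column never satisfies the condition.
- code=BQ: no t2 row matches, row kept with t2 columns NULL.
- code=NULL: no t2 row matches, row kept with t2 columns NULL.
- code=BQ: no t2 row matches, row kept with t2 columns NULL.
- code=NU: 2 matching t2 row(s), so 2 row(s) emitted.
- code=AX: no t2 row matches, row kept with t2 columns NULL.
- code=KW: no t2 row matches, row kept with t2 columns NULL.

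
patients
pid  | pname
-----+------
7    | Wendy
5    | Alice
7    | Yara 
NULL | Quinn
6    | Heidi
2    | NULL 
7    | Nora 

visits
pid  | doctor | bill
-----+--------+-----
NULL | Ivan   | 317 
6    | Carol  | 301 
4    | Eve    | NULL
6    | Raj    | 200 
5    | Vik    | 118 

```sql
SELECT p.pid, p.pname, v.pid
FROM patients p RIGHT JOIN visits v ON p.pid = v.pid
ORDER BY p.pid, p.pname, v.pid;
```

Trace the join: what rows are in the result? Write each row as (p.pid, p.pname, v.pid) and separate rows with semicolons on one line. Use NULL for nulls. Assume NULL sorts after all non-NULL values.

RIGHT JOIN keeps every row from `visits`; unmatched rows get NULL for `patients`'s columns.
Matching on p.pid = v.pid. A NULL in a compared column never satisfies the condition.
- p row (pid=7): no match.
- p row (pid=5): matches 1 v row(s) → 1 output row(s).
- p row (pid=7): no match.
- p row (pid=NULL): no match.
- p row (pid=6): matches 2 v row(s) → 2 output row(s).
- p row (pid=2): no match.
- p row (pid=7): no match.
- plus 2 unmatched v row(s), each kept with NULL p columns.
After projecting and ordering:
p.pid | p.pname | v.pid
5 | Alice | 5
6 | Heidi | 6
6 | Heidi | 6
NULL | NULL | 4
NULL | NULL | NULL

(5, Alice, 5); (6, Heidi, 6); (6, Heidi, 6); (NULL, NULL, 4); (NULL, NULL, NULL)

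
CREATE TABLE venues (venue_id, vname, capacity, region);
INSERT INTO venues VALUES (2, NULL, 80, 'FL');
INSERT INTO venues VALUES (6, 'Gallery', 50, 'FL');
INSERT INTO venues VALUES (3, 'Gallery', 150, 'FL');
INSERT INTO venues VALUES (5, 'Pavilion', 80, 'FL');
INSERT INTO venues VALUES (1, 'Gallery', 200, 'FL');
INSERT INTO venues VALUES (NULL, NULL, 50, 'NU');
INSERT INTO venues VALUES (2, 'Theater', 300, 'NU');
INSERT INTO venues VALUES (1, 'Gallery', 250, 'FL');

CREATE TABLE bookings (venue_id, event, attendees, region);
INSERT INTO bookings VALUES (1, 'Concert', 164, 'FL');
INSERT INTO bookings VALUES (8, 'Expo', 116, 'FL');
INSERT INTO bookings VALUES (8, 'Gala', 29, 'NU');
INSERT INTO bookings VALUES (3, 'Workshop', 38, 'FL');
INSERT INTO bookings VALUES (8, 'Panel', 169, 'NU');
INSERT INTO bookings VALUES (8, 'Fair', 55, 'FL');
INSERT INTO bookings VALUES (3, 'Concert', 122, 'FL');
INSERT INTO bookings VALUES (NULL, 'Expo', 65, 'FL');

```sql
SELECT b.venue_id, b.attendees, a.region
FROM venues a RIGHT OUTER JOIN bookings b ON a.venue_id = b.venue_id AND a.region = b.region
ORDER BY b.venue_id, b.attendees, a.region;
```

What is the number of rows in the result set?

RIGHT JOIN keeps every row from `bookings`; unmatched rows get NULL for `venues`'s columns.
Matching on a.venue_id = b.venue_id AND a.region = b.region. A NULL in a compared column never satisfies the condition.
- a row (venue_id=2, region=FL): no match.
- a row (venue_id=6, region=FL): no match.
- a row (venue_id=3, region=FL): matches 2 b row(s) → 2 output row(s).
- a row (venue_id=5, region=FL): no match.
- a row (venue_id=1, region=FL): matches 1 b row(s) → 1 output row(s).
- a row (venue_id=NULL, region=NU): no match.
- a row (venue_id=2, region=NU): no match.
- a row (venue_id=1, region=FL): matches 1 b row(s) → 1 output row(s).
- plus 5 unmatched b row(s), each kept with NULL a columns.
Total: 4 matched + 5 padded = 9 rows.

9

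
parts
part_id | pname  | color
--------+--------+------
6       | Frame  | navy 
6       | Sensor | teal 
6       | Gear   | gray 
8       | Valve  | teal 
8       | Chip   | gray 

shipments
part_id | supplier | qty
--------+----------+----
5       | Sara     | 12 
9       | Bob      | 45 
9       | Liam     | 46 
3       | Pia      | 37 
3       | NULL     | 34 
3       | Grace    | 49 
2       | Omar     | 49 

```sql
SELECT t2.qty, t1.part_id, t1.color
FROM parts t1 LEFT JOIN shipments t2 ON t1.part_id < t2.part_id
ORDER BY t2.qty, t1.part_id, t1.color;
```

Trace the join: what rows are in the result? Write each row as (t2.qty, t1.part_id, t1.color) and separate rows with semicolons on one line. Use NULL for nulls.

(45, 6, gray); (45, 6, navy); (45, 6, teal); (45, 8, gray); (45, 8, teal); (46, 6, gray); (46, 6, navy); (46, 6, teal); (46, 8, gray); (46, 8, teal)

LEFT JOIN keeps every row from `parts`; unmatched rows get NULL for `shipments`'s columns.
Matching on t1.part_id < t2.part_id.
- part_id=6: 2 matching t2 row(s), so 2 row(s) emitted.
- part_id=6: 2 matching t2 row(s), so 2 row(s) emitted.
- part_id=6: 2 matching t2 row(s), so 2 row(s) emitted.
- part_id=8: 2 matching t2 row(s), so 2 row(s) emitted.
- part_id=8: 2 matching t2 row(s), so 2 row(s) emitted.
After projecting and ordering:
t2.qty | t1.part_id | t1.color
45 | 6 | gray
45 | 6 | navy
45 | 6 | teal
45 | 8 | gray
45 | 8 | teal
46 | 6 | gray
46 | 6 | navy
46 | 6 | teal
46 | 8 | gray
46 | 8 | teal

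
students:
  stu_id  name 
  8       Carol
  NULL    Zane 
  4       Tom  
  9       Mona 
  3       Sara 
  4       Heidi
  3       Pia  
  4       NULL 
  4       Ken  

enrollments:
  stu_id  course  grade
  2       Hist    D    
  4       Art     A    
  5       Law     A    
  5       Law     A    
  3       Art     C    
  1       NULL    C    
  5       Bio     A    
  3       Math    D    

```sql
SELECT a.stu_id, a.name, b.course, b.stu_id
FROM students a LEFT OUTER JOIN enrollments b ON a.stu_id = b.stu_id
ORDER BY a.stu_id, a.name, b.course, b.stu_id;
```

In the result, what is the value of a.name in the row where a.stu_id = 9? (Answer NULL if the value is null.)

Mona

LEFT JOIN keeps every row from `students`; unmatched rows get NULL for `enrollments`'s columns.
Matching on a.stu_id = b.stu_id. A NULL in a compared column never satisfies the condition.
Matched pairs: 8; unmatched a rows kept: 3.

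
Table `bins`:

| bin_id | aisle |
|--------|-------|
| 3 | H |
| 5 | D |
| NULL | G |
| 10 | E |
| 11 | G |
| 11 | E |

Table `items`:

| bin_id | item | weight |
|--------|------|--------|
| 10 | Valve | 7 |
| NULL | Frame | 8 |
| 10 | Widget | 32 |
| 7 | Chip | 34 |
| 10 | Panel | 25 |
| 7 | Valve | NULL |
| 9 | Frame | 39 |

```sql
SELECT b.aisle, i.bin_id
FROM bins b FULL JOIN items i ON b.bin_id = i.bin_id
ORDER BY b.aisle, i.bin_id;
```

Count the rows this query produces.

FULL OUTER JOIN keeps every row from both sides; unmatched rows get NULL for the other side's columns.
Matching on b.bin_id = i.bin_id. A NULL in a compared column never satisfies the condition.
- b row (bin_id=3): no match → kept, i columns NULL.
- b row (bin_id=5): no match → kept, i columns NULL.
- b row (bin_id=NULL): no match → kept, i columns NULL.
- b row (bin_id=10): matches 3 i row(s) → 3 output row(s).
- b row (bin_id=11): no match → kept, i columns NULL.
- b row (bin_id=11): no match → kept, i columns NULL.
- plus 4 unmatched i row(s), each kept with NULL b columns.
Total: 3 matched + 9 padded = 12 rows.

12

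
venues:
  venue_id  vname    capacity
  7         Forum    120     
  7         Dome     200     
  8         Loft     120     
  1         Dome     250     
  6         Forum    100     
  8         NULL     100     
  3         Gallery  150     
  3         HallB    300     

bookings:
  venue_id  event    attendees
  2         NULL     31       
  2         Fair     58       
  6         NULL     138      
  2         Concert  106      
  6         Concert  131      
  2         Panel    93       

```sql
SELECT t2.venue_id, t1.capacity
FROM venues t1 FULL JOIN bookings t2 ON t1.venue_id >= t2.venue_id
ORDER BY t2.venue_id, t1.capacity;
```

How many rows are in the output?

39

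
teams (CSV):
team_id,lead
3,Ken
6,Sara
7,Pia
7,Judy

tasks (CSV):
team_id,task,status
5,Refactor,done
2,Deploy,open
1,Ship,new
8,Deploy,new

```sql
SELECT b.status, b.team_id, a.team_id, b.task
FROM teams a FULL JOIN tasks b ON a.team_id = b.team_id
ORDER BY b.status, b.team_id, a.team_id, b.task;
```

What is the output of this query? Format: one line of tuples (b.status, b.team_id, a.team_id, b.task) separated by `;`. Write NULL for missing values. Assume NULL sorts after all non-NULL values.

FULL OUTER JOIN keeps every row from both sides; unmatched rows get NULL for the other side's columns.
Matching on a.team_id = b.team_id.
- a row (team_id=3): no match → kept, b columns NULL.
- a row (team_id=6): no match → kept, b columns NULL.
- a row (team_id=7): no match → kept, b columns NULL.
- a row (team_id=7): no match → kept, b columns NULL.
- 4 b row(s) had no a match → kept, a columns NULL.
After projecting and ordering:
b.status | b.team_id | a.team_id | b.task
done | 5 | NULL | Refactor
new | 1 | NULL | Ship
new | 8 | NULL | Deploy
open | 2 | NULL | Deploy
NULL | NULL | 3 | NULL
NULL | NULL | 6 | NULL
NULL | NULL | 7 | NULL
NULL | NULL | 7 | NULL

(done, 5, NULL, Refactor); (new, 1, NULL, Ship); (new, 8, NULL, Deploy); (open, 2, NULL, Deploy); (NULL, NULL, 3, NULL); (NULL, NULL, 6, NULL); (NULL, NULL, 7, NULL); (NULL, NULL, 7, NULL)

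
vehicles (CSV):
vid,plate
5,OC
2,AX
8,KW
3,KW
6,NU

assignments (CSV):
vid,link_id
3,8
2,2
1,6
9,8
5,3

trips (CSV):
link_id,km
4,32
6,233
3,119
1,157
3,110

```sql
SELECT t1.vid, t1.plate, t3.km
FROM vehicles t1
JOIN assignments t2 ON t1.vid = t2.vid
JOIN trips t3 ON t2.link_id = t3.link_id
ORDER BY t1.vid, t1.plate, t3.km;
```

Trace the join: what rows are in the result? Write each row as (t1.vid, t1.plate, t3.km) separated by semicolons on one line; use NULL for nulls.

Joins associate left-to-right: vehicles INNER JOIN assignments on vid gives 3 intermediate row(s).
Then INNER JOIN `trips t3` on link_id: keep only rows whose t2.link_id appears in t3.

(5, OC, 110); (5, OC, 119)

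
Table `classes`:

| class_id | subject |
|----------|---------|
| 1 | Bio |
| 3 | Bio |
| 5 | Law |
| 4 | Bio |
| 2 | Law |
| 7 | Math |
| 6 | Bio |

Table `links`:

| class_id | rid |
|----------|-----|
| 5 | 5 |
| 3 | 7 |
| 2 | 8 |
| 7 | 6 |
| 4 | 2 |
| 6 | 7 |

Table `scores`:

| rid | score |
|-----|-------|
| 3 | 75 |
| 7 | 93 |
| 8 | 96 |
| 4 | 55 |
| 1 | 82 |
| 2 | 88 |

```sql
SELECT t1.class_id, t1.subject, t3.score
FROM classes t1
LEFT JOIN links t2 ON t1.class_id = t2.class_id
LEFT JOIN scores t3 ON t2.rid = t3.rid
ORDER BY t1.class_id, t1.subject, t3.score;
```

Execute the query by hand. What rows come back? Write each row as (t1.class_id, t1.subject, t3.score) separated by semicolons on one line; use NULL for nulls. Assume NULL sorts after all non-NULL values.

Evaluate left to right. First `classes t1 LEFT JOIN links t2` on class_id: 7 row(s).
Then LEFT JOIN `scores t3` on rid: each of those 7 rows is kept; rows whose t2.rid has no match in t3 get NULL for t3's columns.

(1, Bio, NULL); (2, Law, 96); (3, Bio, 93); (4, Bio, 88); (5, Law, NULL); (6, Bio, 93); (7, Math, NULL)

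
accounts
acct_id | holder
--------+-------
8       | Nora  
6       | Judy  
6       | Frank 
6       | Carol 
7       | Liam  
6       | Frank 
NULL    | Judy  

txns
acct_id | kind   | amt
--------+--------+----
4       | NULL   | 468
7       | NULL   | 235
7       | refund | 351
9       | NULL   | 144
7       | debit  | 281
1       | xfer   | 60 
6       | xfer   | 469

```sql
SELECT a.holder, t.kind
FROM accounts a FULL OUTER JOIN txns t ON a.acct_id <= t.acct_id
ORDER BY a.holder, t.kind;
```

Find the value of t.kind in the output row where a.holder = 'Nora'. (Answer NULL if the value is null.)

FULL OUTER JOIN keeps every row from both sides; unmatched rows get NULL for the other side's columns.
Matching on a.acct_id <= t.acct_id. A NULL in a compared column never satisfies the condition.
- a (acct_id=8) pairs with 1 row(s) of t.
- a (acct_id=6) pairs with 5 row(s) of t.
- a (acct_id=6) pairs with 5 row(s) of t.
- a (acct_id=6) pairs with 5 row(s) of t.
- a (acct_id=7) pairs with 4 row(s) of t.
- a (acct_id=6) pairs with 5 row(s) of t.
- a (acct_id=NULL) has no partner → padded with NULL.
- 2 t row(s) had no a match → kept, a columns NULL.

NULL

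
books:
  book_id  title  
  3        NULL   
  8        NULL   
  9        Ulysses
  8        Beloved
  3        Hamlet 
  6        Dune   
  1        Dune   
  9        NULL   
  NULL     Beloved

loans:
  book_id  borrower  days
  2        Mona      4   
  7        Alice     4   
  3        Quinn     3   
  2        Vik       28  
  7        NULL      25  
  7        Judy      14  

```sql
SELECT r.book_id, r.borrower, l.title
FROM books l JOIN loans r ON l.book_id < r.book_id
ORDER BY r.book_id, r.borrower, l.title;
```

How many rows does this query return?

15

INNER JOIN keeps only pairs where the ON condition holds.
Matching on l.book_id < r.book_id. A NULL in a compared column never satisfies the condition.
- l[0] book_id=3 → 3 match(es) in r → 3 row(s).
- l[1] book_id=8 → no match; dropped.
- l[2] book_id=9 → no match; dropped.
- l[3] book_id=8 → no match; dropped.
- l[4] book_id=3 → 3 match(es) in r → 3 row(s).
- l[5] book_id=6 → 3 match(es) in r → 3 row(s).
- l[6] book_id=1 → 6 match(es) in r → 6 row(s).
- l[7] book_id=9 → no match; dropped.
- l[8] book_id=NULL → no match; dropped.
Total: 15 rows.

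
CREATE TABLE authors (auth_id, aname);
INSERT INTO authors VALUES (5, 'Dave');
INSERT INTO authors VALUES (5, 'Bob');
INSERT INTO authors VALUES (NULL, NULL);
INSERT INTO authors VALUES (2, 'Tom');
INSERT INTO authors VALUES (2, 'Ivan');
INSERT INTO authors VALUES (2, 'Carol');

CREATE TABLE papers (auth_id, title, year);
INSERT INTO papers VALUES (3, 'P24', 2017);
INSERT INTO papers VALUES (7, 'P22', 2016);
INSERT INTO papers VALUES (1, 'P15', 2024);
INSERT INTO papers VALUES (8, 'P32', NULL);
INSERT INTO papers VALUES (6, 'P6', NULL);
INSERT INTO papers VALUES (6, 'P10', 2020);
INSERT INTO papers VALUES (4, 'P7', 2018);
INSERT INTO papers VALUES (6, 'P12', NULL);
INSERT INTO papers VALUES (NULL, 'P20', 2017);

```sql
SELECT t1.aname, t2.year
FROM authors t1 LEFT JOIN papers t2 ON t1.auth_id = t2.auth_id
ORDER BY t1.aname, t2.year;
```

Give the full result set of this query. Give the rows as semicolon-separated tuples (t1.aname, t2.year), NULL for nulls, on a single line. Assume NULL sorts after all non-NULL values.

(Bob, NULL); (Carol, NULL); (Dave, NULL); (Ivan, NULL); (Tom, NULL); (NULL, NULL)

LEFT JOIN keeps every row from `authors`; unmatched rows get NULL for `papers`'s columns.
Matching on t1.auth_id = t2.auth_id. A NULL in a compared column never satisfies the condition.
- t1 (auth_id=5) has no partner → padded with NULL.
- t1 (auth_id=5) has no partner → padded with NULL.
- t1 (auth_id=NULL) has no partner → padded with NULL.
- t1 (auth_id=2) has no partner → padded with NULL.
- t1 (auth_id=2) has no partner → padded with NULL.
- t1 (auth_id=2) has no partner → padded with NULL.
After projecting and ordering:
t1.aname | t2.year
Bob | NULL
Carol | NULL
Dave | NULL
Ivan | NULL
Tom | NULL
NULL | NULL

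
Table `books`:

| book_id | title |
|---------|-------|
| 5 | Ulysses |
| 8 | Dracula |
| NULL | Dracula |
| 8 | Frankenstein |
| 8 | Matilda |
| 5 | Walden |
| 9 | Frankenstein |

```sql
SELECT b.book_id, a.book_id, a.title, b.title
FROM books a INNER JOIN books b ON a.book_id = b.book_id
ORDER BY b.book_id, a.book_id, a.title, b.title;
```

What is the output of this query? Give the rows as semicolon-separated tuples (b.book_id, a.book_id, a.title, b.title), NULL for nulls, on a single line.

INNER JOIN keeps only pairs where the ON condition holds.
Matching on a.book_id = b.book_id. A NULL in a compared column never satisfies the condition.
- a row (book_id=5): matches 2 b row(s) → 2 output row(s).
- a row (book_id=8): matches 3 b row(s) → 3 output row(s).
- a row (book_id=NULL): no match → dropped.
- a row (book_id=8): matches 3 b row(s) → 3 output row(s).
- a row (book_id=8): matches 3 b row(s) → 3 output row(s).
- a row (book_id=5): matches 2 b row(s) → 2 output row(s).
- a row (book_id=9): matches 1 b row(s) → 1 output row(s).

(5, 5, Ulysses, Ulysses); (5, 5, Ulysses, Walden); (5, 5, Walden, Ulysses); (5, 5, Walden, Walden); (8, 8, Dracula, Dracula); (8, 8, Dracula, Frankenstein); (8, 8, Dracula, Matilda); (8, 8, Frankenstein, Dracula); (8, 8, Frankenstein, Frankenstein); (8, 8, Frankenstein, Matilda); (8, 8, Matilda, Dracula); (8, 8, Matilda, Frankenstein); (8, 8, Matilda, Matilda); (9, 9, Frankenstein, Frankenstein)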